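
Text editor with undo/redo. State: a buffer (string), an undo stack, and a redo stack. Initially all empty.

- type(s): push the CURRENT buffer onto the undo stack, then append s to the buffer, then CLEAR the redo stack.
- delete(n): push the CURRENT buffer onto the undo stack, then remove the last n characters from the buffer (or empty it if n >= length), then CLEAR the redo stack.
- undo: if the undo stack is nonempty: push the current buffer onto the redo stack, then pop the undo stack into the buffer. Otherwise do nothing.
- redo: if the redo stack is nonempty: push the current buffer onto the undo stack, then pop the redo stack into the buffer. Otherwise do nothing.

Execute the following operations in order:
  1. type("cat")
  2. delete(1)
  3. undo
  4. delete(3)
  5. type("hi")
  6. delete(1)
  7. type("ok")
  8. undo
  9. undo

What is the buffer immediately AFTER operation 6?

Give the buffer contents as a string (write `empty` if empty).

Answer: h

Derivation:
After op 1 (type): buf='cat' undo_depth=1 redo_depth=0
After op 2 (delete): buf='ca' undo_depth=2 redo_depth=0
After op 3 (undo): buf='cat' undo_depth=1 redo_depth=1
After op 4 (delete): buf='(empty)' undo_depth=2 redo_depth=0
After op 5 (type): buf='hi' undo_depth=3 redo_depth=0
After op 6 (delete): buf='h' undo_depth=4 redo_depth=0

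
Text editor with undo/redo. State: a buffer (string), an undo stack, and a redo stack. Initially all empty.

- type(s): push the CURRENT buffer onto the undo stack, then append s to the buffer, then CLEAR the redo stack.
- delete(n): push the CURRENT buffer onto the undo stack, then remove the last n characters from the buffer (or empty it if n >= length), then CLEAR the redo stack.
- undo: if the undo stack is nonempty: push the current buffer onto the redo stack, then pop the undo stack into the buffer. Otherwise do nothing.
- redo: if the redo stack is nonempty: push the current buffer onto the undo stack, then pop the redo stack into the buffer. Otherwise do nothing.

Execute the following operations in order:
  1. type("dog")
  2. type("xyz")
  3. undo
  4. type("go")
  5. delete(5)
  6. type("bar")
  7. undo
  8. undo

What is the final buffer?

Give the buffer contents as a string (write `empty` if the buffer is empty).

Answer: doggo

Derivation:
After op 1 (type): buf='dog' undo_depth=1 redo_depth=0
After op 2 (type): buf='dogxyz' undo_depth=2 redo_depth=0
After op 3 (undo): buf='dog' undo_depth=1 redo_depth=1
After op 4 (type): buf='doggo' undo_depth=2 redo_depth=0
After op 5 (delete): buf='(empty)' undo_depth=3 redo_depth=0
After op 6 (type): buf='bar' undo_depth=4 redo_depth=0
After op 7 (undo): buf='(empty)' undo_depth=3 redo_depth=1
After op 8 (undo): buf='doggo' undo_depth=2 redo_depth=2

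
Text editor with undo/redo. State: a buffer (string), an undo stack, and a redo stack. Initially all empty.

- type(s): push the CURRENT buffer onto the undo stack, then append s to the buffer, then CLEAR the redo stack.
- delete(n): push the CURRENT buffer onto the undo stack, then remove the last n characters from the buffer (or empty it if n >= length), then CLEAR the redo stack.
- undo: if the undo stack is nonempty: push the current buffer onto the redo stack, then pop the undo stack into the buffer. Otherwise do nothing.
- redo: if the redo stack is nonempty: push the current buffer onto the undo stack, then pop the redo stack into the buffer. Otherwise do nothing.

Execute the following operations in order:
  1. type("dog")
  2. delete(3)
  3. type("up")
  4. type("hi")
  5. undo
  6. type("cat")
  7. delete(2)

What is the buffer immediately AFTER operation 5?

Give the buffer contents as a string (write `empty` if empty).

Answer: up

Derivation:
After op 1 (type): buf='dog' undo_depth=1 redo_depth=0
After op 2 (delete): buf='(empty)' undo_depth=2 redo_depth=0
After op 3 (type): buf='up' undo_depth=3 redo_depth=0
After op 4 (type): buf='uphi' undo_depth=4 redo_depth=0
After op 5 (undo): buf='up' undo_depth=3 redo_depth=1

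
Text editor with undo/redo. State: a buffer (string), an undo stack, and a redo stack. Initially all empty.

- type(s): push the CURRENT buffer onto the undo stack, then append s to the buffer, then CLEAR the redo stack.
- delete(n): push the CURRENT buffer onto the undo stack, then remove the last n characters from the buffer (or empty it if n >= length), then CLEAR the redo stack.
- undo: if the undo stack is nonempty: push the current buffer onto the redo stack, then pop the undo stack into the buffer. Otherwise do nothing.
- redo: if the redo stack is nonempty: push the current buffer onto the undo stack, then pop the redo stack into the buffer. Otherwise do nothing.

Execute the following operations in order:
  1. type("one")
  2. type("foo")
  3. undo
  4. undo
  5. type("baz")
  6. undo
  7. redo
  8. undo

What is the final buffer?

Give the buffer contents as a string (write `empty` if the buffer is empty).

Answer: empty

Derivation:
After op 1 (type): buf='one' undo_depth=1 redo_depth=0
After op 2 (type): buf='onefoo' undo_depth=2 redo_depth=0
After op 3 (undo): buf='one' undo_depth=1 redo_depth=1
After op 4 (undo): buf='(empty)' undo_depth=0 redo_depth=2
After op 5 (type): buf='baz' undo_depth=1 redo_depth=0
After op 6 (undo): buf='(empty)' undo_depth=0 redo_depth=1
After op 7 (redo): buf='baz' undo_depth=1 redo_depth=0
After op 8 (undo): buf='(empty)' undo_depth=0 redo_depth=1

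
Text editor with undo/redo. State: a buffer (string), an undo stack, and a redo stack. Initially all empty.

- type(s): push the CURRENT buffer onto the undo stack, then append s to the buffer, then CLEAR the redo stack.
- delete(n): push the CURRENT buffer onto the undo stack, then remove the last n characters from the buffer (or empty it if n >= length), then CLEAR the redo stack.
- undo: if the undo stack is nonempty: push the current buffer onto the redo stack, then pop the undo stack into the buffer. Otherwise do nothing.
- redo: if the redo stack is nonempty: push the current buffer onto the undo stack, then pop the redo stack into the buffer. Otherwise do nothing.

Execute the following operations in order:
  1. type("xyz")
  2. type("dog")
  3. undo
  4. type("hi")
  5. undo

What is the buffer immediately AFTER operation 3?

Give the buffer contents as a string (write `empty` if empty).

Answer: xyz

Derivation:
After op 1 (type): buf='xyz' undo_depth=1 redo_depth=0
After op 2 (type): buf='xyzdog' undo_depth=2 redo_depth=0
After op 3 (undo): buf='xyz' undo_depth=1 redo_depth=1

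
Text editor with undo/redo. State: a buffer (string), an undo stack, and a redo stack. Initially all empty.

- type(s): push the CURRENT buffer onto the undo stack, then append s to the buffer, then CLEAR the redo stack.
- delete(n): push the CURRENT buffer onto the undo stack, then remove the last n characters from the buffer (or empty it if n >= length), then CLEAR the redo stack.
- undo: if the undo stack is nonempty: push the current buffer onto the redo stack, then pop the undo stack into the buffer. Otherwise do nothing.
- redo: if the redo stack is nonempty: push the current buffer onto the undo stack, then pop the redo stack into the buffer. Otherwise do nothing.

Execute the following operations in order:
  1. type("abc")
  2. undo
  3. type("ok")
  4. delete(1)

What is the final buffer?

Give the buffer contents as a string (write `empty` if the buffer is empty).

Answer: o

Derivation:
After op 1 (type): buf='abc' undo_depth=1 redo_depth=0
After op 2 (undo): buf='(empty)' undo_depth=0 redo_depth=1
After op 3 (type): buf='ok' undo_depth=1 redo_depth=0
After op 4 (delete): buf='o' undo_depth=2 redo_depth=0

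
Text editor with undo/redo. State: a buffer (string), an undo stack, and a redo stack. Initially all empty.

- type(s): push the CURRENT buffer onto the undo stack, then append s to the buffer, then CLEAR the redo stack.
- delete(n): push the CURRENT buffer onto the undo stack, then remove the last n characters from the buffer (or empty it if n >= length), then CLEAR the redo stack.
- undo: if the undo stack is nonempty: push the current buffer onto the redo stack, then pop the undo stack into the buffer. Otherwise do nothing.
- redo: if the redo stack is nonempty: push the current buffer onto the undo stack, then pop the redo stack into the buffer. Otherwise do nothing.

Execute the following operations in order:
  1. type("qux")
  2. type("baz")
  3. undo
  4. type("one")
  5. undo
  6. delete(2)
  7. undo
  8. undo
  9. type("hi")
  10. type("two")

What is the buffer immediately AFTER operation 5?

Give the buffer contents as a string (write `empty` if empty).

Answer: qux

Derivation:
After op 1 (type): buf='qux' undo_depth=1 redo_depth=0
After op 2 (type): buf='quxbaz' undo_depth=2 redo_depth=0
After op 3 (undo): buf='qux' undo_depth=1 redo_depth=1
After op 4 (type): buf='quxone' undo_depth=2 redo_depth=0
After op 5 (undo): buf='qux' undo_depth=1 redo_depth=1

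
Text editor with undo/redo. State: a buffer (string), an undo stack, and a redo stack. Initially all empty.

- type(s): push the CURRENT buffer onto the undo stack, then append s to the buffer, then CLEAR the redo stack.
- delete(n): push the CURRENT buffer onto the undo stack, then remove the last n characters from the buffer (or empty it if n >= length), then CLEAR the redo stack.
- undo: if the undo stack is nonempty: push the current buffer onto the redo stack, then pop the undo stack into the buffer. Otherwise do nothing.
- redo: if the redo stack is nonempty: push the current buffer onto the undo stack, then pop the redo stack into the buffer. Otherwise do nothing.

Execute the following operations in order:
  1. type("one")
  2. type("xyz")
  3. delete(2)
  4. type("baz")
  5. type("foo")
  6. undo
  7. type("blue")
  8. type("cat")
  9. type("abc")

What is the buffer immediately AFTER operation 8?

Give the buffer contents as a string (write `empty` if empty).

Answer: onexbazbluecat

Derivation:
After op 1 (type): buf='one' undo_depth=1 redo_depth=0
After op 2 (type): buf='onexyz' undo_depth=2 redo_depth=0
After op 3 (delete): buf='onex' undo_depth=3 redo_depth=0
After op 4 (type): buf='onexbaz' undo_depth=4 redo_depth=0
After op 5 (type): buf='onexbazfoo' undo_depth=5 redo_depth=0
After op 6 (undo): buf='onexbaz' undo_depth=4 redo_depth=1
After op 7 (type): buf='onexbazblue' undo_depth=5 redo_depth=0
After op 8 (type): buf='onexbazbluecat' undo_depth=6 redo_depth=0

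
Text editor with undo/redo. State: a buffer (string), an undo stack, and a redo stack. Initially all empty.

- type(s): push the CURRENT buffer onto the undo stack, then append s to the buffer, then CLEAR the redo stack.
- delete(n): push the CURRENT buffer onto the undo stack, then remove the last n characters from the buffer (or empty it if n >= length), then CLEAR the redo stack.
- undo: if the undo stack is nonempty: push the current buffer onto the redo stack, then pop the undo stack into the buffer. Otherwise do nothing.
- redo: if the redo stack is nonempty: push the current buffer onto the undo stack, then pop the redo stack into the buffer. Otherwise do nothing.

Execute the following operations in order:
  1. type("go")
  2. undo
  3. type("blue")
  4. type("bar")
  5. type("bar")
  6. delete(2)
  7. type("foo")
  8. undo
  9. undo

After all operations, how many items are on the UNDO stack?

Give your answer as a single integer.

After op 1 (type): buf='go' undo_depth=1 redo_depth=0
After op 2 (undo): buf='(empty)' undo_depth=0 redo_depth=1
After op 3 (type): buf='blue' undo_depth=1 redo_depth=0
After op 4 (type): buf='bluebar' undo_depth=2 redo_depth=0
After op 5 (type): buf='bluebarbar' undo_depth=3 redo_depth=0
After op 6 (delete): buf='bluebarb' undo_depth=4 redo_depth=0
After op 7 (type): buf='bluebarbfoo' undo_depth=5 redo_depth=0
After op 8 (undo): buf='bluebarb' undo_depth=4 redo_depth=1
After op 9 (undo): buf='bluebarbar' undo_depth=3 redo_depth=2

Answer: 3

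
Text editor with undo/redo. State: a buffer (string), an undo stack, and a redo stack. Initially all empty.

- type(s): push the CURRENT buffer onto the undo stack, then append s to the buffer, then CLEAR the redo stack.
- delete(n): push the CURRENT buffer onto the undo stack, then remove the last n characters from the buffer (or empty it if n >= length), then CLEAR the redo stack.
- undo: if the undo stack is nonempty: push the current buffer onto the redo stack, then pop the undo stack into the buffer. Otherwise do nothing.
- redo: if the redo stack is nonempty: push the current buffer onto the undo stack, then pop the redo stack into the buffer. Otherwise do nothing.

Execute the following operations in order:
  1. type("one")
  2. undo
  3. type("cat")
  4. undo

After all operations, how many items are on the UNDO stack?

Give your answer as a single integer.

After op 1 (type): buf='one' undo_depth=1 redo_depth=0
After op 2 (undo): buf='(empty)' undo_depth=0 redo_depth=1
After op 3 (type): buf='cat' undo_depth=1 redo_depth=0
After op 4 (undo): buf='(empty)' undo_depth=0 redo_depth=1

Answer: 0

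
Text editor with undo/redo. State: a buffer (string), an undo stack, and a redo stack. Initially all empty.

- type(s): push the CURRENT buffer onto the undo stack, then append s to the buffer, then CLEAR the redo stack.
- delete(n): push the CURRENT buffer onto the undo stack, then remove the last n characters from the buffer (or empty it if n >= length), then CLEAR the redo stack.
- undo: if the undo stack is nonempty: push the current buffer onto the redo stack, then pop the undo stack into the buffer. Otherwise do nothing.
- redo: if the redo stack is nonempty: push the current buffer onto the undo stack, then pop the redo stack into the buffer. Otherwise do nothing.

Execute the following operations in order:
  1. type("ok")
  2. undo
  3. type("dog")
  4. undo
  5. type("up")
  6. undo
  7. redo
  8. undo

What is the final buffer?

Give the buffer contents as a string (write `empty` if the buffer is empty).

Answer: empty

Derivation:
After op 1 (type): buf='ok' undo_depth=1 redo_depth=0
After op 2 (undo): buf='(empty)' undo_depth=0 redo_depth=1
After op 3 (type): buf='dog' undo_depth=1 redo_depth=0
After op 4 (undo): buf='(empty)' undo_depth=0 redo_depth=1
After op 5 (type): buf='up' undo_depth=1 redo_depth=0
After op 6 (undo): buf='(empty)' undo_depth=0 redo_depth=1
After op 7 (redo): buf='up' undo_depth=1 redo_depth=0
After op 8 (undo): buf='(empty)' undo_depth=0 redo_depth=1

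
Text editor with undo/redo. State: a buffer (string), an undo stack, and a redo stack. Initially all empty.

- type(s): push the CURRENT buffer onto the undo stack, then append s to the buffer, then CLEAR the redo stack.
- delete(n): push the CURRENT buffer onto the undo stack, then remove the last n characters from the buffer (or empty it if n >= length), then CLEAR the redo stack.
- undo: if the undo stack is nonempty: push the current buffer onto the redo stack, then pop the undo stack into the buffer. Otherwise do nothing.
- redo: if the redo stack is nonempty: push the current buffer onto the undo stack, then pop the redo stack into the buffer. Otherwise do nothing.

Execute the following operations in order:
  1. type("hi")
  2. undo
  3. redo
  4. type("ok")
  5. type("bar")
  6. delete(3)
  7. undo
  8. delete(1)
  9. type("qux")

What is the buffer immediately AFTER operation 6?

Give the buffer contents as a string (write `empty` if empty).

Answer: hiok

Derivation:
After op 1 (type): buf='hi' undo_depth=1 redo_depth=0
After op 2 (undo): buf='(empty)' undo_depth=0 redo_depth=1
After op 3 (redo): buf='hi' undo_depth=1 redo_depth=0
After op 4 (type): buf='hiok' undo_depth=2 redo_depth=0
After op 5 (type): buf='hiokbar' undo_depth=3 redo_depth=0
After op 6 (delete): buf='hiok' undo_depth=4 redo_depth=0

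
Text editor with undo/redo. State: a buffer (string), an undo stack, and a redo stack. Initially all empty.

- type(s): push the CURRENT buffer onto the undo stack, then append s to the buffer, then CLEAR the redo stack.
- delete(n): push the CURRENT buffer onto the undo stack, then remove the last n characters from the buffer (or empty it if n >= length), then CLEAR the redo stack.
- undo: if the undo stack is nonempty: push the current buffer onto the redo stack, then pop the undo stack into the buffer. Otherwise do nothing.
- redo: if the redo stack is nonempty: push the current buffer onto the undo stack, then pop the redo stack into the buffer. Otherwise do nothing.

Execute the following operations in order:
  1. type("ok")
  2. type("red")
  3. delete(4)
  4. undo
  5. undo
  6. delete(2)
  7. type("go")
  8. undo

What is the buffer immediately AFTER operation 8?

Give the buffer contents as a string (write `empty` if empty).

After op 1 (type): buf='ok' undo_depth=1 redo_depth=0
After op 2 (type): buf='okred' undo_depth=2 redo_depth=0
After op 3 (delete): buf='o' undo_depth=3 redo_depth=0
After op 4 (undo): buf='okred' undo_depth=2 redo_depth=1
After op 5 (undo): buf='ok' undo_depth=1 redo_depth=2
After op 6 (delete): buf='(empty)' undo_depth=2 redo_depth=0
After op 7 (type): buf='go' undo_depth=3 redo_depth=0
After op 8 (undo): buf='(empty)' undo_depth=2 redo_depth=1

Answer: empty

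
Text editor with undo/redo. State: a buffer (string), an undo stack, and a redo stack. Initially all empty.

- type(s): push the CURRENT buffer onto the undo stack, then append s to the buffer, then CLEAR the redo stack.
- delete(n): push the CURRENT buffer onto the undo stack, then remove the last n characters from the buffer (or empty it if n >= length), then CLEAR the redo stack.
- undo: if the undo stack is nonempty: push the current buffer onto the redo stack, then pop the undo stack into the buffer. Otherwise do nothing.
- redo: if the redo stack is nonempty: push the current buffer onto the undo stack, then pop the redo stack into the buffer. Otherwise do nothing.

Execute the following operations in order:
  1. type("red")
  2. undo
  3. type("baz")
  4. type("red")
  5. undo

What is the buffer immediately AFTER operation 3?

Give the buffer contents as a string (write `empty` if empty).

Answer: baz

Derivation:
After op 1 (type): buf='red' undo_depth=1 redo_depth=0
After op 2 (undo): buf='(empty)' undo_depth=0 redo_depth=1
After op 3 (type): buf='baz' undo_depth=1 redo_depth=0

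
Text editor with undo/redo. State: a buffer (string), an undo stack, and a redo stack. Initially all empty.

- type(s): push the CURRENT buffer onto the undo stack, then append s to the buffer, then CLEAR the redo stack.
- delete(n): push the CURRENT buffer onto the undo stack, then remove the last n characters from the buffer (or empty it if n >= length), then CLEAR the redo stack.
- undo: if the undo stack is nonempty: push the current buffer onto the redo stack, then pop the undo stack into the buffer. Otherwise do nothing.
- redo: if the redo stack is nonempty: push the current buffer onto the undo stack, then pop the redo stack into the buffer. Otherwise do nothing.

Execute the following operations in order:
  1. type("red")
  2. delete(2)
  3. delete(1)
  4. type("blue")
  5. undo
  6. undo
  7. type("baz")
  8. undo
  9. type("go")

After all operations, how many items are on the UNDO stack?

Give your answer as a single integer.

Answer: 3

Derivation:
After op 1 (type): buf='red' undo_depth=1 redo_depth=0
After op 2 (delete): buf='r' undo_depth=2 redo_depth=0
After op 3 (delete): buf='(empty)' undo_depth=3 redo_depth=0
After op 4 (type): buf='blue' undo_depth=4 redo_depth=0
After op 5 (undo): buf='(empty)' undo_depth=3 redo_depth=1
After op 6 (undo): buf='r' undo_depth=2 redo_depth=2
After op 7 (type): buf='rbaz' undo_depth=3 redo_depth=0
After op 8 (undo): buf='r' undo_depth=2 redo_depth=1
After op 9 (type): buf='rgo' undo_depth=3 redo_depth=0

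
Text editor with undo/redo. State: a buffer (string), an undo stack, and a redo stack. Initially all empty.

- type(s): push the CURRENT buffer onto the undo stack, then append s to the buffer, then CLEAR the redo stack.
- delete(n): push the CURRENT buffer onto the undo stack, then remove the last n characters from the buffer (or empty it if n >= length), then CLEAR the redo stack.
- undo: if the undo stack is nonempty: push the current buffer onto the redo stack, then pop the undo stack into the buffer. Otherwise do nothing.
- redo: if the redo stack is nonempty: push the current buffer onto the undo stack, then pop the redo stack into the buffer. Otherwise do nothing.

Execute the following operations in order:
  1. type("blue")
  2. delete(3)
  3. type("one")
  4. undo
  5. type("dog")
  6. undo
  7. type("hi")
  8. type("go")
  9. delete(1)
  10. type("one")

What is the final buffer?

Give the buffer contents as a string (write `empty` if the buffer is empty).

After op 1 (type): buf='blue' undo_depth=1 redo_depth=0
After op 2 (delete): buf='b' undo_depth=2 redo_depth=0
After op 3 (type): buf='bone' undo_depth=3 redo_depth=0
After op 4 (undo): buf='b' undo_depth=2 redo_depth=1
After op 5 (type): buf='bdog' undo_depth=3 redo_depth=0
After op 6 (undo): buf='b' undo_depth=2 redo_depth=1
After op 7 (type): buf='bhi' undo_depth=3 redo_depth=0
After op 8 (type): buf='bhigo' undo_depth=4 redo_depth=0
After op 9 (delete): buf='bhig' undo_depth=5 redo_depth=0
After op 10 (type): buf='bhigone' undo_depth=6 redo_depth=0

Answer: bhigone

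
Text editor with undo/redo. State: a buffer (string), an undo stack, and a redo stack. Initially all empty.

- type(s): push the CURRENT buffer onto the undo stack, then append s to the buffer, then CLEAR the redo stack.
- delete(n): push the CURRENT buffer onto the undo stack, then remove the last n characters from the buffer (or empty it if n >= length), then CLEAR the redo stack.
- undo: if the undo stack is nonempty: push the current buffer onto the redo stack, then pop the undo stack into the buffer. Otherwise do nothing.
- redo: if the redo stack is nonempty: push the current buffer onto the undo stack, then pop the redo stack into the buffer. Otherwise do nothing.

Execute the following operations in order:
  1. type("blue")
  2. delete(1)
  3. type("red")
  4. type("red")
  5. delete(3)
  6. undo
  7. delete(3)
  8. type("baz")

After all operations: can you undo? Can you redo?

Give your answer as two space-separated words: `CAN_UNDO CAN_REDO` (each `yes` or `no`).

After op 1 (type): buf='blue' undo_depth=1 redo_depth=0
After op 2 (delete): buf='blu' undo_depth=2 redo_depth=0
After op 3 (type): buf='blured' undo_depth=3 redo_depth=0
After op 4 (type): buf='bluredred' undo_depth=4 redo_depth=0
After op 5 (delete): buf='blured' undo_depth=5 redo_depth=0
After op 6 (undo): buf='bluredred' undo_depth=4 redo_depth=1
After op 7 (delete): buf='blured' undo_depth=5 redo_depth=0
After op 8 (type): buf='bluredbaz' undo_depth=6 redo_depth=0

Answer: yes no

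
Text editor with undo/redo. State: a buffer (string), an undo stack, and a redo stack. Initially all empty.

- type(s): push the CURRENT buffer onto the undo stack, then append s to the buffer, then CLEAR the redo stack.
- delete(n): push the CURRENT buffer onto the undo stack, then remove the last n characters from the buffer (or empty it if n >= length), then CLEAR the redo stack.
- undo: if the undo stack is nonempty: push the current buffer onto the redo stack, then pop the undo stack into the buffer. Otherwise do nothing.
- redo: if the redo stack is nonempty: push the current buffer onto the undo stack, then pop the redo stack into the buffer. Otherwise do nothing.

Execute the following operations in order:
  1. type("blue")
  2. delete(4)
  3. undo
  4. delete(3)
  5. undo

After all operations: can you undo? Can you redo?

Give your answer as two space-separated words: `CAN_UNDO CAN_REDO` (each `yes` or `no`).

After op 1 (type): buf='blue' undo_depth=1 redo_depth=0
After op 2 (delete): buf='(empty)' undo_depth=2 redo_depth=0
After op 3 (undo): buf='blue' undo_depth=1 redo_depth=1
After op 4 (delete): buf='b' undo_depth=2 redo_depth=0
After op 5 (undo): buf='blue' undo_depth=1 redo_depth=1

Answer: yes yes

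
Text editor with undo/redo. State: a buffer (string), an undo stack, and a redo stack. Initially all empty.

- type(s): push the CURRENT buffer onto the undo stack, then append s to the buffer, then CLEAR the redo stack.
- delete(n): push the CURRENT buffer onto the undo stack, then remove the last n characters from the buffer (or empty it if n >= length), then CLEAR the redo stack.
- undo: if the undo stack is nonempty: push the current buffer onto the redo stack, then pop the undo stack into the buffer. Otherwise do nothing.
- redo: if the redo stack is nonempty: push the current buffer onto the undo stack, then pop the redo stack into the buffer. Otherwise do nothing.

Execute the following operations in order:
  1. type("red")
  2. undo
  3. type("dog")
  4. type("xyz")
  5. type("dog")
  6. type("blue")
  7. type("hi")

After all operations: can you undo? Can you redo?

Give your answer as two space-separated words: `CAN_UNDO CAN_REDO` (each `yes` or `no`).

After op 1 (type): buf='red' undo_depth=1 redo_depth=0
After op 2 (undo): buf='(empty)' undo_depth=0 redo_depth=1
After op 3 (type): buf='dog' undo_depth=1 redo_depth=0
After op 4 (type): buf='dogxyz' undo_depth=2 redo_depth=0
After op 5 (type): buf='dogxyzdog' undo_depth=3 redo_depth=0
After op 6 (type): buf='dogxyzdogblue' undo_depth=4 redo_depth=0
After op 7 (type): buf='dogxyzdogbluehi' undo_depth=5 redo_depth=0

Answer: yes no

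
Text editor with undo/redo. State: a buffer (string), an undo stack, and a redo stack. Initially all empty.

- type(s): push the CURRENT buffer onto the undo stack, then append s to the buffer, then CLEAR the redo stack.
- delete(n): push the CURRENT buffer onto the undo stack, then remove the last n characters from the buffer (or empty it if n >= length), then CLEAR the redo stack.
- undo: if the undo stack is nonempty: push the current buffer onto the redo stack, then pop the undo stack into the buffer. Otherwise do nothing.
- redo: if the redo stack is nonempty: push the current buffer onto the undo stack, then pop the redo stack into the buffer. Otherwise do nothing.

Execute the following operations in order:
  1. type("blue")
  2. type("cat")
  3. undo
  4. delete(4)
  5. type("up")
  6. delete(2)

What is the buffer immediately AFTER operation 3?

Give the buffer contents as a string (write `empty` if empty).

Answer: blue

Derivation:
After op 1 (type): buf='blue' undo_depth=1 redo_depth=0
After op 2 (type): buf='bluecat' undo_depth=2 redo_depth=0
After op 3 (undo): buf='blue' undo_depth=1 redo_depth=1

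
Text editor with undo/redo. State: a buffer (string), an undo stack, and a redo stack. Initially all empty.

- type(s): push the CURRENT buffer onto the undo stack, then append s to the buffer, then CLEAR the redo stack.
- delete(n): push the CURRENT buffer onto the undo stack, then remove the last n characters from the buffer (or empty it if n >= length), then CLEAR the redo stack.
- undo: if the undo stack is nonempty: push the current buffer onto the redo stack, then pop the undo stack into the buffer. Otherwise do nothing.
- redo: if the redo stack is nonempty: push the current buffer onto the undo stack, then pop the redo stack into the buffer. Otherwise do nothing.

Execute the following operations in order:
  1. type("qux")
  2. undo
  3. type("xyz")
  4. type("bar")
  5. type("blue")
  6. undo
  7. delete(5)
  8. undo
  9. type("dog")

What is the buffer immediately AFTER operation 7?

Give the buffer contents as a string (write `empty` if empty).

After op 1 (type): buf='qux' undo_depth=1 redo_depth=0
After op 2 (undo): buf='(empty)' undo_depth=0 redo_depth=1
After op 3 (type): buf='xyz' undo_depth=1 redo_depth=0
After op 4 (type): buf='xyzbar' undo_depth=2 redo_depth=0
After op 5 (type): buf='xyzbarblue' undo_depth=3 redo_depth=0
After op 6 (undo): buf='xyzbar' undo_depth=2 redo_depth=1
After op 7 (delete): buf='x' undo_depth=3 redo_depth=0

Answer: x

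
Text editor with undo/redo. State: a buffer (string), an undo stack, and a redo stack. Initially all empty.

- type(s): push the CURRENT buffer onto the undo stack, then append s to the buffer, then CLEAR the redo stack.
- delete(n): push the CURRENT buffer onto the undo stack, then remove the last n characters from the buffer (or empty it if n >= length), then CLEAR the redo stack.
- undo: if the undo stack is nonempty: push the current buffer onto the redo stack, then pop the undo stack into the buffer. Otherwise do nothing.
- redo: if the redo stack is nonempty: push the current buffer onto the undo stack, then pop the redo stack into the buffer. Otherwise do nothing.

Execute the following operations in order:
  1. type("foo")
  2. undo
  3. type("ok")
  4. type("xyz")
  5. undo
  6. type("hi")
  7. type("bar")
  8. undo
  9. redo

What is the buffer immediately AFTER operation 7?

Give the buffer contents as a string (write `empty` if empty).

After op 1 (type): buf='foo' undo_depth=1 redo_depth=0
After op 2 (undo): buf='(empty)' undo_depth=0 redo_depth=1
After op 3 (type): buf='ok' undo_depth=1 redo_depth=0
After op 4 (type): buf='okxyz' undo_depth=2 redo_depth=0
After op 5 (undo): buf='ok' undo_depth=1 redo_depth=1
After op 6 (type): buf='okhi' undo_depth=2 redo_depth=0
After op 7 (type): buf='okhibar' undo_depth=3 redo_depth=0

Answer: okhibar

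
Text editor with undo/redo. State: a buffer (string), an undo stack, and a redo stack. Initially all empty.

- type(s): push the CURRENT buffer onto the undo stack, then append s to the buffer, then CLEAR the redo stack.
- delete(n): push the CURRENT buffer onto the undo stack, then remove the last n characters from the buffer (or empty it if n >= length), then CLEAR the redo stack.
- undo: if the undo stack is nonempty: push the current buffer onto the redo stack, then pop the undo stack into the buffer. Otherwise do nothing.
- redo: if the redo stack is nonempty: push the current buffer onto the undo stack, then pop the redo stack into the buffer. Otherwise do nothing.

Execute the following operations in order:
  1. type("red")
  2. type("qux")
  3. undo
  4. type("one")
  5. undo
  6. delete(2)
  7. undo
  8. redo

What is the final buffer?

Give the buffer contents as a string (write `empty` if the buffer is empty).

Answer: r

Derivation:
After op 1 (type): buf='red' undo_depth=1 redo_depth=0
After op 2 (type): buf='redqux' undo_depth=2 redo_depth=0
After op 3 (undo): buf='red' undo_depth=1 redo_depth=1
After op 4 (type): buf='redone' undo_depth=2 redo_depth=0
After op 5 (undo): buf='red' undo_depth=1 redo_depth=1
After op 6 (delete): buf='r' undo_depth=2 redo_depth=0
After op 7 (undo): buf='red' undo_depth=1 redo_depth=1
After op 8 (redo): buf='r' undo_depth=2 redo_depth=0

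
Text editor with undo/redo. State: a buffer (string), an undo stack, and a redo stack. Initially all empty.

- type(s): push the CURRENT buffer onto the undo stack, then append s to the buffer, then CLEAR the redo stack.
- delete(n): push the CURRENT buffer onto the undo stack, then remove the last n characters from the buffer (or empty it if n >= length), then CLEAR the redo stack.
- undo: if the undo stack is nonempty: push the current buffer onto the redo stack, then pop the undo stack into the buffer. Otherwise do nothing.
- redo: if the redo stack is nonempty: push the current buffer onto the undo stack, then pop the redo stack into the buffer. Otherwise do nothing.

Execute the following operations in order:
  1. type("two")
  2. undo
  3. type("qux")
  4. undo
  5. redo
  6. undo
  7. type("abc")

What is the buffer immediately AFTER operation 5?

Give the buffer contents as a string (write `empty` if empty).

After op 1 (type): buf='two' undo_depth=1 redo_depth=0
After op 2 (undo): buf='(empty)' undo_depth=0 redo_depth=1
After op 3 (type): buf='qux' undo_depth=1 redo_depth=0
After op 4 (undo): buf='(empty)' undo_depth=0 redo_depth=1
After op 5 (redo): buf='qux' undo_depth=1 redo_depth=0

Answer: qux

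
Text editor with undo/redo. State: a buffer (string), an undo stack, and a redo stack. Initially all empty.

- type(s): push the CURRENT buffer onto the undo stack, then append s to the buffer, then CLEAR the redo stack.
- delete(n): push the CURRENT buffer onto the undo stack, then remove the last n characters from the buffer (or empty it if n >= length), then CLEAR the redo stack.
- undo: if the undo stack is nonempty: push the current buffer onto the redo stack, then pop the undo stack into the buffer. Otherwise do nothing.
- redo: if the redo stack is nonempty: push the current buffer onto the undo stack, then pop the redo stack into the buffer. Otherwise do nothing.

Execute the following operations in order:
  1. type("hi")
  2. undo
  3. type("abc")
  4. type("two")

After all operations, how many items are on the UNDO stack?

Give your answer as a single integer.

Answer: 2

Derivation:
After op 1 (type): buf='hi' undo_depth=1 redo_depth=0
After op 2 (undo): buf='(empty)' undo_depth=0 redo_depth=1
After op 3 (type): buf='abc' undo_depth=1 redo_depth=0
After op 4 (type): buf='abctwo' undo_depth=2 redo_depth=0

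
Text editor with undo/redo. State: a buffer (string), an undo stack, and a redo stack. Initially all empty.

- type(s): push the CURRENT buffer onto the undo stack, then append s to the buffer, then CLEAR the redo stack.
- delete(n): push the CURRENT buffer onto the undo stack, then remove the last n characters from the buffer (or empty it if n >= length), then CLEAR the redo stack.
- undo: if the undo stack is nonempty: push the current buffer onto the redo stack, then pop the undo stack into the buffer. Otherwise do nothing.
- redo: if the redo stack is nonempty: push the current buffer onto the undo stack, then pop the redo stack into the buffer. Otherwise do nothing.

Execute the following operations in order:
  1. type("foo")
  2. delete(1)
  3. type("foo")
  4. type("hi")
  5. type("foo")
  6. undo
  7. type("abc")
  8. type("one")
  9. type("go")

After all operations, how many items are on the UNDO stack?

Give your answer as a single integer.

Answer: 7

Derivation:
After op 1 (type): buf='foo' undo_depth=1 redo_depth=0
After op 2 (delete): buf='fo' undo_depth=2 redo_depth=0
After op 3 (type): buf='fofoo' undo_depth=3 redo_depth=0
After op 4 (type): buf='fofoohi' undo_depth=4 redo_depth=0
After op 5 (type): buf='fofoohifoo' undo_depth=5 redo_depth=0
After op 6 (undo): buf='fofoohi' undo_depth=4 redo_depth=1
After op 7 (type): buf='fofoohiabc' undo_depth=5 redo_depth=0
After op 8 (type): buf='fofoohiabcone' undo_depth=6 redo_depth=0
After op 9 (type): buf='fofoohiabconego' undo_depth=7 redo_depth=0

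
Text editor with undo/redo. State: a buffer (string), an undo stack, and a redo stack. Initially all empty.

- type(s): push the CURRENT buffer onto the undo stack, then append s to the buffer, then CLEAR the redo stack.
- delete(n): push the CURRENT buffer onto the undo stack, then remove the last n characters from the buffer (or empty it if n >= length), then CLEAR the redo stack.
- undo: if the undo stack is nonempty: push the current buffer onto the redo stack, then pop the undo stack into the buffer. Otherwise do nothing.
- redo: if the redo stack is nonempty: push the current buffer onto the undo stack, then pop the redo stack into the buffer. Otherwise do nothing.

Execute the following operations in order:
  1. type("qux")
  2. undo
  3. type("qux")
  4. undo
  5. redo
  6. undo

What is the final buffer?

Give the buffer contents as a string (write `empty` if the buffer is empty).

Answer: empty

Derivation:
After op 1 (type): buf='qux' undo_depth=1 redo_depth=0
After op 2 (undo): buf='(empty)' undo_depth=0 redo_depth=1
After op 3 (type): buf='qux' undo_depth=1 redo_depth=0
After op 4 (undo): buf='(empty)' undo_depth=0 redo_depth=1
After op 5 (redo): buf='qux' undo_depth=1 redo_depth=0
After op 6 (undo): buf='(empty)' undo_depth=0 redo_depth=1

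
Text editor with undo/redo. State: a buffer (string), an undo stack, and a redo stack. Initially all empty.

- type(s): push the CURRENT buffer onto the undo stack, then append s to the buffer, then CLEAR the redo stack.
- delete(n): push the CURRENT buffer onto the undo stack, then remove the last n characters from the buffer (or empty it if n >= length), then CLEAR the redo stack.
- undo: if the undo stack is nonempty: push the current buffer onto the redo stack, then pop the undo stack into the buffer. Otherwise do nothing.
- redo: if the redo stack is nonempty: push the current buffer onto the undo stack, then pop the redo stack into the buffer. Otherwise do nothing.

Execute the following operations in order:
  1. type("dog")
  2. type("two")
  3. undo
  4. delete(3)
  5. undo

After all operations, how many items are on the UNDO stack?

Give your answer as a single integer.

Answer: 1

Derivation:
After op 1 (type): buf='dog' undo_depth=1 redo_depth=0
After op 2 (type): buf='dogtwo' undo_depth=2 redo_depth=0
After op 3 (undo): buf='dog' undo_depth=1 redo_depth=1
After op 4 (delete): buf='(empty)' undo_depth=2 redo_depth=0
After op 5 (undo): buf='dog' undo_depth=1 redo_depth=1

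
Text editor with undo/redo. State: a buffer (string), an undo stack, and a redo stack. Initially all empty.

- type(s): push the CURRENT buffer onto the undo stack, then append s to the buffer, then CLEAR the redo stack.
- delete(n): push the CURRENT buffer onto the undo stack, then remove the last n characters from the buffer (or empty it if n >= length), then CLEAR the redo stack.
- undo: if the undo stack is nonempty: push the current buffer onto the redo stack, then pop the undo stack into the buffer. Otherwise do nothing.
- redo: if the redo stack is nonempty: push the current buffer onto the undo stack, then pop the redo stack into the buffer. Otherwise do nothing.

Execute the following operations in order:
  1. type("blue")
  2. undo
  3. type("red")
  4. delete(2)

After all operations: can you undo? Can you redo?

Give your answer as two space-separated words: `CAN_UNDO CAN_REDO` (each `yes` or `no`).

Answer: yes no

Derivation:
After op 1 (type): buf='blue' undo_depth=1 redo_depth=0
After op 2 (undo): buf='(empty)' undo_depth=0 redo_depth=1
After op 3 (type): buf='red' undo_depth=1 redo_depth=0
After op 4 (delete): buf='r' undo_depth=2 redo_depth=0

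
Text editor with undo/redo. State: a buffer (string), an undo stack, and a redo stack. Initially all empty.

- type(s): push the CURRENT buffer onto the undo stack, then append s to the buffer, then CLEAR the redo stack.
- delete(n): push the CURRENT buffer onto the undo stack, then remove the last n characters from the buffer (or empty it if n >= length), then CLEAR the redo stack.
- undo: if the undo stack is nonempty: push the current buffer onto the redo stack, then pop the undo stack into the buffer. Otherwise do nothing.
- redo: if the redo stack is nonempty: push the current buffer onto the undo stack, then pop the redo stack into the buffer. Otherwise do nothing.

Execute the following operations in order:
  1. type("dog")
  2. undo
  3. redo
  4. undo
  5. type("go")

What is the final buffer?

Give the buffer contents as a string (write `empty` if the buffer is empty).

Answer: go

Derivation:
After op 1 (type): buf='dog' undo_depth=1 redo_depth=0
After op 2 (undo): buf='(empty)' undo_depth=0 redo_depth=1
After op 3 (redo): buf='dog' undo_depth=1 redo_depth=0
After op 4 (undo): buf='(empty)' undo_depth=0 redo_depth=1
After op 5 (type): buf='go' undo_depth=1 redo_depth=0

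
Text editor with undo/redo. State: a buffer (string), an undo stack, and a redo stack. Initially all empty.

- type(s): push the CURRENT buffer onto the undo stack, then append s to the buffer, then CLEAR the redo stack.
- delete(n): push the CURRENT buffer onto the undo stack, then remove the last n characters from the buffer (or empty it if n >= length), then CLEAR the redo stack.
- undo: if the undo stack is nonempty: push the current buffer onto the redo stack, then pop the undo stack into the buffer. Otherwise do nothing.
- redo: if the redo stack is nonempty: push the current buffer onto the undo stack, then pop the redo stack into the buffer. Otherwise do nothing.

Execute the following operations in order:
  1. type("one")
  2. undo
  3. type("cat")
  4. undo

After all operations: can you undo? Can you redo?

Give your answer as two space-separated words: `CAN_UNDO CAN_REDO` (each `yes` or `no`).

After op 1 (type): buf='one' undo_depth=1 redo_depth=0
After op 2 (undo): buf='(empty)' undo_depth=0 redo_depth=1
After op 3 (type): buf='cat' undo_depth=1 redo_depth=0
After op 4 (undo): buf='(empty)' undo_depth=0 redo_depth=1

Answer: no yes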